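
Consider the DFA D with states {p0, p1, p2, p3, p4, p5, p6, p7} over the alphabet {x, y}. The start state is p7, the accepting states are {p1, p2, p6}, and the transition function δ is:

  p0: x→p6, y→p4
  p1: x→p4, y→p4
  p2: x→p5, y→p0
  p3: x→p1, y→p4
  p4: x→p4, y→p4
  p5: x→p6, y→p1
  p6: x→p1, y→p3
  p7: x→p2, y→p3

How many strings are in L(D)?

The useful subgraph on states {p0, p1, p2, p3, p5, p6, p7} is acyclic, so L(D) is finite; the longest accepting path visits 6 useful states, giving maximum string length 5.
Counting accepting paths from p7 by length: 1 of length 1, 1 of length 2, 3 of length 3, 2 of length 4, 2 of length 5. Total 9.

9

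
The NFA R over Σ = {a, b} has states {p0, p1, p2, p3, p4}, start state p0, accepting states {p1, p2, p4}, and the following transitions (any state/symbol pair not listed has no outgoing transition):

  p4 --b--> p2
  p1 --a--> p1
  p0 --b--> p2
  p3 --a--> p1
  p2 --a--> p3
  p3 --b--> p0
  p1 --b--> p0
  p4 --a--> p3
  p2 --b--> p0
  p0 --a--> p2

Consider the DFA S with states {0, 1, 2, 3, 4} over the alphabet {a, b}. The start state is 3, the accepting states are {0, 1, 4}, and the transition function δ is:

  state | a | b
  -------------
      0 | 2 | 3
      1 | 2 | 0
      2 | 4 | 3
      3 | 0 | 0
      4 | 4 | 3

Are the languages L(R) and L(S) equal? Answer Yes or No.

Yes

Exploring the product automaton R × S from the start pair (p0, 3), following both machines on each input symbol, reaches 4 state pairs: (p0, 3), (p2, 0), (p3, 2), (p1, 4).
R accepts in {p1, p2, p4} and S accepts in {0, 1, 4}. In every reachable pair the two components are either both accepting — (p2, 0), (p1, 4) — or both non-accepting, so no string is accepted by exactly one of the machines: L(R) \ L(S) and L(S) \ L(R) are both empty.
Hence every string is accepted by R iff it is accepted by S, and the two languages coincide.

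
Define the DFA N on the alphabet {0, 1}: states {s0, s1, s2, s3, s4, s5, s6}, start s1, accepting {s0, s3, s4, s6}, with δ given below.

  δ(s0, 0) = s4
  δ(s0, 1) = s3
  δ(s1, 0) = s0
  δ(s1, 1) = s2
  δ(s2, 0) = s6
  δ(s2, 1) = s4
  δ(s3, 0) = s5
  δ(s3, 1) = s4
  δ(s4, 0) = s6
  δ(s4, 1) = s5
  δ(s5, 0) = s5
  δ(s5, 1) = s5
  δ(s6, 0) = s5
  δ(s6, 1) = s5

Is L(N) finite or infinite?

The useful states (reachable from s1 and able to reach an accepting state) are {s0, s1, s2, s3, s4, s6}.
Restricted to these states the transition graph has no cycle, so every accepting path has bounded length and L is finite.

finite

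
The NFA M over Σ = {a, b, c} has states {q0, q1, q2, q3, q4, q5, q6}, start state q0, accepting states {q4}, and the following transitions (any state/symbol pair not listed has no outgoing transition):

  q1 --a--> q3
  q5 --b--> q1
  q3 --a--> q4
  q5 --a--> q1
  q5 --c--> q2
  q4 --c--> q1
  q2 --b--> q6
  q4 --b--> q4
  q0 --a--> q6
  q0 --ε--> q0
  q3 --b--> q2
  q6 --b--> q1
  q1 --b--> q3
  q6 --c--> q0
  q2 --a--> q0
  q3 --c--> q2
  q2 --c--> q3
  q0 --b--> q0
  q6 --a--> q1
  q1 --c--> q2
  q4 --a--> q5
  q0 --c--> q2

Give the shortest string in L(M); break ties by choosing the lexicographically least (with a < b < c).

cca

A breadth-first search from q0 reaches an accepting state first via the path q0 → q2 → q3 → q4 on input cca.
No string of length < 3 is accepted (BFS exhausts all shorter strings without reaching an accepting state), and cca is the lexicographically least accepting string of length 3.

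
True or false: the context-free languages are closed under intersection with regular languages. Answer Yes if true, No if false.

Yes

Run a PDA for the context-free language and a DFA for the regular one in parallel (product of finite controls, the PDA's stack unchanged, the DFA advancing only on input moves); the product PDA accepts exactly the intersection. (Intersection of two CFLs, by contrast, can fail to be context-free.)
So the context-free languages are closed under intersection with a regular language.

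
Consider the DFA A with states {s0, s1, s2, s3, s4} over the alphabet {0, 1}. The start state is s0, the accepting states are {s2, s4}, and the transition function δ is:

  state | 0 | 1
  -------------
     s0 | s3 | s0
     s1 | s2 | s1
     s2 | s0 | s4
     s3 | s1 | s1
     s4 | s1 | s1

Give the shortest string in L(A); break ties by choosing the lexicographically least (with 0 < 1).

A breadth-first search from s0 reaches an accepting state first via the path s0 → s3 → s1 → s2 on input 000.
No string of length < 3 is accepted (BFS exhausts all shorter strings without reaching an accepting state), and 000 is the lexicographically least accepting string of length 3.

000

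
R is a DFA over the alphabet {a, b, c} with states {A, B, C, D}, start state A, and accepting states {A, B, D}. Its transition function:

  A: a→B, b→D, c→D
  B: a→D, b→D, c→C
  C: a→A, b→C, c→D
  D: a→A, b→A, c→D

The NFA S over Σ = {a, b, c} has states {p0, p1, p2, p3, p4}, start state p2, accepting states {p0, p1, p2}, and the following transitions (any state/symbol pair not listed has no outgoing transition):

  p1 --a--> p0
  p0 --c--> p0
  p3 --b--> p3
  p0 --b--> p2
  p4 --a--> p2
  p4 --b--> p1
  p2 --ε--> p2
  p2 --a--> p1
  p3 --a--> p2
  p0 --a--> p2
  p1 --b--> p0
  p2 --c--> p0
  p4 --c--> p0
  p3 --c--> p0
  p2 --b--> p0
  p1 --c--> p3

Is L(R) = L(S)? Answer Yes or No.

Yes

Exploring the product automaton R × S from the start pair (A, p2), following both machines on each input symbol, reaches 4 state pairs: (A, p2), (B, p1), (D, p0), (C, p3).
R accepts in {A, B, D} and S accepts in {p0, p1, p2}. In every reachable pair the two components are either both accepting — (A, p2), (B, p1), (D, p0) — or both non-accepting, so no string is accepted by exactly one of the machines: L(R) \ L(S) and L(S) \ L(R) are both empty.
Hence every string is accepted by R iff it is accepted by S, and the two languages coincide.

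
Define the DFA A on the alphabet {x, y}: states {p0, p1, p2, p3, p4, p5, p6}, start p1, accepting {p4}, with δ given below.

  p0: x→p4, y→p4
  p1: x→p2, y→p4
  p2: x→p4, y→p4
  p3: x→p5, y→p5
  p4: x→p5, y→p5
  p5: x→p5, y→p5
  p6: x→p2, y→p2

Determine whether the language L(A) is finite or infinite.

The useful states (reachable from p1 and able to reach an accepting state) are {p1, p2, p4}.
Restricted to these states the transition graph has no cycle, so every accepting path has bounded length and L is finite.

finite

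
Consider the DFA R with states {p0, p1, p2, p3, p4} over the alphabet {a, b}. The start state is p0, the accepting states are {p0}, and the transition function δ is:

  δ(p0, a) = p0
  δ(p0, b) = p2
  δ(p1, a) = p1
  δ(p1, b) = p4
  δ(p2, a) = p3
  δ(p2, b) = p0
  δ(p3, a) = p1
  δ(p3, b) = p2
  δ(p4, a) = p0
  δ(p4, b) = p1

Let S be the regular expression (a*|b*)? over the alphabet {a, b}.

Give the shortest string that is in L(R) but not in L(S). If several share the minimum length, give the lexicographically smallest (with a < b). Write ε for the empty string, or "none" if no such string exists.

The string abb is accepted by R but not by S.
No shorter string lies in the difference, and abb is the lexicographically first length-3 string in L(R) \ L(S).

abb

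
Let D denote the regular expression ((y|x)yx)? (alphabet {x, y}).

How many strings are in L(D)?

The expression has no Kleene star, so L(D) is finite. Expanding the alternatives gives {ε, xyx, yyx}.
That is 1 of length 0, 2 of length 3: 3 strings in all.

3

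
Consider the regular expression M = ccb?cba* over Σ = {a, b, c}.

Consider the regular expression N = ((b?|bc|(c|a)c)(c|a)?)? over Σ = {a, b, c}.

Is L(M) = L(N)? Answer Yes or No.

No

The string cccb is accepted by M but rejected by N.
So L(M) ≠ L(N).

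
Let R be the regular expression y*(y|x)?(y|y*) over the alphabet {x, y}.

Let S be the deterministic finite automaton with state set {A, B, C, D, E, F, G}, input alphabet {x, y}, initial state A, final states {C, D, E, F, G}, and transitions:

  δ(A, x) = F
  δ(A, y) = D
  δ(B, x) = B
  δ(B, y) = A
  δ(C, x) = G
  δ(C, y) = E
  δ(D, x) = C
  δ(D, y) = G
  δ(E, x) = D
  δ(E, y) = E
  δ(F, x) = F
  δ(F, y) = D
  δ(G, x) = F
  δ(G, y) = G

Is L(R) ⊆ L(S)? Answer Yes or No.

No

The empty string ε is in L(R) but not in L(S).
So L(R) ⊄ L(S).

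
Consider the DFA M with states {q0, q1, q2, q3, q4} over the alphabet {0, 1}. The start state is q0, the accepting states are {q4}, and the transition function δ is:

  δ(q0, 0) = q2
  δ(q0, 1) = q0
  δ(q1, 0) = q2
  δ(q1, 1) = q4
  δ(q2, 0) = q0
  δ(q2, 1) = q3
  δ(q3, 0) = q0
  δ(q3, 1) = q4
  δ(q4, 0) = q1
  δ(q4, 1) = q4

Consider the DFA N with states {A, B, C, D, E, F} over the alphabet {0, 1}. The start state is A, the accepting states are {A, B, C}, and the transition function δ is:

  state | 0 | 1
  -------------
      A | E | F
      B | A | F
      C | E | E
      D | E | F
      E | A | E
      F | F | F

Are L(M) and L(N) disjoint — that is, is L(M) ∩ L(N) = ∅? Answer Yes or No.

Yes

Exploring the product automaton M × N from the start pair (q0, A), following both machines on each input symbol, reaches 10 state pairs: (q0, A), (q2, E), (q0, F), (q3, E), (q2, F), (q4, E), (q3, F), (q1, A), (q4, F), (q1, F).
M accepts in {q4} and N accepts in {A, B, C}; no reachable pair has both components accepting, so no string drives both machines to acceptance simultaneously and L(M) ∩ L(N) = ∅.
So no string is accepted by both, and the intersection is empty.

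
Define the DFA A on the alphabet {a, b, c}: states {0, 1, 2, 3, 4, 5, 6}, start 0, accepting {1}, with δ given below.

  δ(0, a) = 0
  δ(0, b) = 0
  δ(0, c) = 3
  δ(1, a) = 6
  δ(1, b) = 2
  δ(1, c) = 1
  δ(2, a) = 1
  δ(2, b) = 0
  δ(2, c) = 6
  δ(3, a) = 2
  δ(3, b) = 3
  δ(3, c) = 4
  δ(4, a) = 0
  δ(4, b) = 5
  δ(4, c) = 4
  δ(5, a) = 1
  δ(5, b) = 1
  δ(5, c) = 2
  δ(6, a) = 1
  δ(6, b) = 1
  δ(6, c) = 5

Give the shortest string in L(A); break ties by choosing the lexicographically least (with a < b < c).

A breadth-first search from 0 reaches an accepting state first via the path 0 → 3 → 2 → 1 on input caa.
No string of length < 3 is accepted (BFS exhausts all shorter strings without reaching an accepting state), and caa is the lexicographically least accepting string of length 3.

caa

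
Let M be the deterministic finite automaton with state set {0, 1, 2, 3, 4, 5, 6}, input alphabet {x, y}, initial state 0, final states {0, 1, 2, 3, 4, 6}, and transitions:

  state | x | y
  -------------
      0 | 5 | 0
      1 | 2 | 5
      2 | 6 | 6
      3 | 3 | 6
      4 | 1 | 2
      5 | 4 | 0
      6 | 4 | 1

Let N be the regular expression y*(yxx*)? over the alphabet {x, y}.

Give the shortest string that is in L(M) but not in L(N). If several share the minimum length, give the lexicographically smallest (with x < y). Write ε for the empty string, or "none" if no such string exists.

The string xx is accepted by M but not by N.
No shorter string lies in the difference, and xx is the lexicographically first length-2 string in L(M) \ L(N).

xx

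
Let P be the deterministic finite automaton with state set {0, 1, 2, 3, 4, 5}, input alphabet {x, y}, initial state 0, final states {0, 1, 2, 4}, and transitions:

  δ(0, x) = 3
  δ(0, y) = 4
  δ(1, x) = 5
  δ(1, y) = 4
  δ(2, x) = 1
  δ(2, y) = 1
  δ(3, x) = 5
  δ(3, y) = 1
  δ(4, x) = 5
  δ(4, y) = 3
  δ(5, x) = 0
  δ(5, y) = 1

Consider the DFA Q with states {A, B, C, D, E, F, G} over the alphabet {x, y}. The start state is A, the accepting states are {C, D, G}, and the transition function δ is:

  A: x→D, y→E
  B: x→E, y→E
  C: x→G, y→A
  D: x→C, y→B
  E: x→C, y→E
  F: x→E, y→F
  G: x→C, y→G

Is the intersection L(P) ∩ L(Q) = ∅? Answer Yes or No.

The string xxx is accepted by both P and Q.
Hence L(P) ∩ L(Q) ≠ ∅.

No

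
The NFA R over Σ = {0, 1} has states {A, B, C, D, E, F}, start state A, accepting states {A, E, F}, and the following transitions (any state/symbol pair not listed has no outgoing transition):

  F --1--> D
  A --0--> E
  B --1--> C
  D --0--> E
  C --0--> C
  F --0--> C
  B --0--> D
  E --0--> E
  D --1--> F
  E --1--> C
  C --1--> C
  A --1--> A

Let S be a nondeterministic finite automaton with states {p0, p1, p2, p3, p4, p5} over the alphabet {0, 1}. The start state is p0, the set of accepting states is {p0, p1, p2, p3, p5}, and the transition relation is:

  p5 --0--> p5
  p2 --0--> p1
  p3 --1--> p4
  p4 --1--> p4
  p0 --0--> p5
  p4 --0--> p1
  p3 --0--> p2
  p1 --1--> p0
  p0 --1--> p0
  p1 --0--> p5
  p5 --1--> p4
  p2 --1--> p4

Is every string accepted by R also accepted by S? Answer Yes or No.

Yes

Exploring the product automaton R × S from the start pair (A, p0), following both machines on each input symbol, reaches 6 state pairs: (A, p0), (E, p5), (C, p4), (C, p1), (C, p5), (C, p0).
R accepts in {A, E, F} and S accepts in {p0, p1, p2, p3, p5}. The reachable pairs whose R-component is accepting are (A, p0), (E, p5); in each of them the S-component is accepting too, so the product for L(R) \ L(S) (R-component accepting, S-component rejecting) has no reachable accepting pair and the difference is empty.
Hence every string in L(R) is also in L(S).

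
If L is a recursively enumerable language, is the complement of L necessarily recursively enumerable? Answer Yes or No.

No

If both L and its complement were r.e., running the two recognisers in parallel would decide L, so L would be recursive; but there are r.e. languages that are not recursive (e.g. the halting problem), and their complements are therefore not r.e.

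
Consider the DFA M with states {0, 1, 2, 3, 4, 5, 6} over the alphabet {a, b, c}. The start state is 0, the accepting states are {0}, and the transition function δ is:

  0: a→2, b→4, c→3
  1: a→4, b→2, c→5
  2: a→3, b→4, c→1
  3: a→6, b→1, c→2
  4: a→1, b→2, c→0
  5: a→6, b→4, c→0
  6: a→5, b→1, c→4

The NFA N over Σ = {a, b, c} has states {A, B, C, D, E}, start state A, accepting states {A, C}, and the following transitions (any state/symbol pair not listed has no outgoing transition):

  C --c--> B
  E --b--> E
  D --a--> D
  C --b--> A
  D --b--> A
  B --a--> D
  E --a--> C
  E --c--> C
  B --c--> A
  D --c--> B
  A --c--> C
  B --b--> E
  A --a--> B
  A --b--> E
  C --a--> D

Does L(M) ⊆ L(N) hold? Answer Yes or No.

No

The string accc is in L(M) but not in L(N).
So L(M) ⊄ L(N).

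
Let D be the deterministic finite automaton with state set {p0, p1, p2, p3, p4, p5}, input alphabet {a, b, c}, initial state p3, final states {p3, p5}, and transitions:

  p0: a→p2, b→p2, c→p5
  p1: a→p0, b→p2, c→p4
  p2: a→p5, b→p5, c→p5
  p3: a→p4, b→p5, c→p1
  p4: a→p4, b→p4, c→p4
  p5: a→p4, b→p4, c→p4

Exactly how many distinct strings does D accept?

The useful subgraph on states {p0, p1, p2, p3, p5} is acyclic, so L(D) is finite; the longest accepting path visits 5 useful states, giving maximum string length 4.
Counting accepting paths from p3 by length: 1 of length 0, 1 of length 1, 4 of length 3, 6 of length 4. Total 12.

12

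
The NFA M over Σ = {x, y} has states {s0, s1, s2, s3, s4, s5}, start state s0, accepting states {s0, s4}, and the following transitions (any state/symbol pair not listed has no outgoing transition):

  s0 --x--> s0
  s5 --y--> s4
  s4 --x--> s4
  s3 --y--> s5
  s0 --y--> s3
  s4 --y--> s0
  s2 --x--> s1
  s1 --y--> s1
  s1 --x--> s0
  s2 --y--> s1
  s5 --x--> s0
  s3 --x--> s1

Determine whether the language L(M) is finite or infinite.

State s0 is reachable from the start and can reach an accepting state, and it lies on the cycle s0 → s0.
Traversing that cycle any number of times yields accepted strings of unbounded length, so the language is infinite.

infinite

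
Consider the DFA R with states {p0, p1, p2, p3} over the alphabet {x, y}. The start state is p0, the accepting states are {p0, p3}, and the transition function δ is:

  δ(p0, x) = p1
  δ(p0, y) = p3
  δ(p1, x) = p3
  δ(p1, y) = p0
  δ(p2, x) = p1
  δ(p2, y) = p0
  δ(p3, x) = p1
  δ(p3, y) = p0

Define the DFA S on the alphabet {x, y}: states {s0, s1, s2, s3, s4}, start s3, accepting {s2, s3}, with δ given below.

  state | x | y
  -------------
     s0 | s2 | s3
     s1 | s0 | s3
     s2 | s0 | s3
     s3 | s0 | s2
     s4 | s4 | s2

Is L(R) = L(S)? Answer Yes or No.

Exploring the product automaton R × S from the start pair (p0, s3), following both machines on each input symbol, reaches 3 state pairs: (p0, s3), (p1, s0), (p3, s2).
R accepts in {p0, p3} and S accepts in {s2, s3}. In every reachable pair the two components are either both accepting — (p0, s3), (p3, s2) — or both non-accepting, so no string is accepted by exactly one of the machines: L(R) \ L(S) and L(S) \ L(R) are both empty.
Hence every string is accepted by R iff it is accepted by S, and the two languages coincide.

Yes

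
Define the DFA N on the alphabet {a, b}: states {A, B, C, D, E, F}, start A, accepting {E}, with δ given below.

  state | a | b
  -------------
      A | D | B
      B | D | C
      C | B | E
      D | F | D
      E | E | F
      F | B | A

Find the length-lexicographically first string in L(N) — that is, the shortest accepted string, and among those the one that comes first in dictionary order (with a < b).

A breadth-first search from A reaches an accepting state first via the path A → B → C → E on input bbb.
No string of length < 3 is accepted (BFS exhausts all shorter strings without reaching an accepting state), and bbb is the lexicographically least accepting string of length 3.

bbb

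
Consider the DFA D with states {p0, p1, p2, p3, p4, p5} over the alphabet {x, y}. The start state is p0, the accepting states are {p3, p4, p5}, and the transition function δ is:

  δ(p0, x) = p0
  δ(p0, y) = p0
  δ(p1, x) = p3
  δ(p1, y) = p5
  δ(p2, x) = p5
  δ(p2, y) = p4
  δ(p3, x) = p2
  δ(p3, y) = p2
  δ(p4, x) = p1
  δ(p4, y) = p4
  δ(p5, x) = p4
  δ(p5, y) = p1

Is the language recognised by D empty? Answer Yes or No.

Yes

The states reachable from the start state are {p0}.
None of the accepting states {p3, p4, p5} is reachable, so no string is accepted and L(D) = ∅.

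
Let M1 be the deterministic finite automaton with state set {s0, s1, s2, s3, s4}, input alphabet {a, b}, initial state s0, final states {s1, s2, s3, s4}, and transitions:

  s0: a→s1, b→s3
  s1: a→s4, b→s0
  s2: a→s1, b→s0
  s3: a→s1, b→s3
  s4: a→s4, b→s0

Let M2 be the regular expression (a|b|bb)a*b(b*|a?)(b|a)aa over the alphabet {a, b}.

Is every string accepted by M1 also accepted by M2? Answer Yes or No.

The string a is in L(M1) but not in L(M2).
So L(M1) ⊄ L(M2).

No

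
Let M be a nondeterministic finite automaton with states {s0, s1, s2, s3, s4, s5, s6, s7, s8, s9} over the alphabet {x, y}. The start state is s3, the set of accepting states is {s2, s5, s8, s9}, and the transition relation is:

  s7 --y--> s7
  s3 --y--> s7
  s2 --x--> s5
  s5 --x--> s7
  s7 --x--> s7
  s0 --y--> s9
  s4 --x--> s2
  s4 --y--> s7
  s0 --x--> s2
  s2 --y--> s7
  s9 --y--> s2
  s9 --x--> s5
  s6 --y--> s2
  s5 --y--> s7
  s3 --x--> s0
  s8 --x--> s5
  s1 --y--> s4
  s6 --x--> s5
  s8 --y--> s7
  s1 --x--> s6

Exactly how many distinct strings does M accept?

6

The useful subgraph on states {s0, s2, s3, s5, s9} is acyclic, so L(M) is finite; the longest accepting path visits 5 useful states, giving maximum string length 4.
Counting accepting paths from s3 by length: 2 of length 2, 3 of length 3, 1 of length 4. Total 6.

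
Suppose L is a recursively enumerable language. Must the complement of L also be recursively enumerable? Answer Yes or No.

No

If both L and its complement were r.e., running the two recognisers in parallel would decide L, so L would be recursive; but there are r.e. languages that are not recursive (e.g. the halting problem), and their complements are therefore not r.e.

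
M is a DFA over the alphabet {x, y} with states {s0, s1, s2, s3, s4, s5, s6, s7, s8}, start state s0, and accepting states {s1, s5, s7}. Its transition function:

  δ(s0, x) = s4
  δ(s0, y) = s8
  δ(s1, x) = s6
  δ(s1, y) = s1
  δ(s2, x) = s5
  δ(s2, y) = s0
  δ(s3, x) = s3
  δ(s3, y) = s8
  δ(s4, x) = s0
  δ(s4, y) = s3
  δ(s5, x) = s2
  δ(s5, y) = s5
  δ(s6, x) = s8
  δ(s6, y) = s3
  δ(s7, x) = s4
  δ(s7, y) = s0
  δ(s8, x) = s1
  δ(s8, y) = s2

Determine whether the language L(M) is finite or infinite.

State s1 is reachable from the start and can reach an accepting state, and it lies on the cycle s1 → s1.
Traversing that cycle any number of times yields accepted strings of unbounded length, so the language is infinite.

infinite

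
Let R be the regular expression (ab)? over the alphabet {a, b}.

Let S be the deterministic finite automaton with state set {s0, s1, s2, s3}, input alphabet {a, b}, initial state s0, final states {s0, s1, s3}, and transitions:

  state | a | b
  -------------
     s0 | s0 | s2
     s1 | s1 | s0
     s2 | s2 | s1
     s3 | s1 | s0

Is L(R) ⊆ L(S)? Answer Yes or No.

No

The string ab is in L(R) but not in L(S).
So L(R) ⊄ L(S).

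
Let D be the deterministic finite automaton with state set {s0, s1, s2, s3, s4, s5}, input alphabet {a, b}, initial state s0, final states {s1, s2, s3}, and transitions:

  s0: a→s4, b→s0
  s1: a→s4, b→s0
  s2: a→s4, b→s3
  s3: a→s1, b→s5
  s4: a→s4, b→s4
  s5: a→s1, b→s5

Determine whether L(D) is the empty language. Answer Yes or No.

Yes

The states reachable from the start state are {s0, s4}.
None of the accepting states {s1, s2, s3} is reachable, so no string is accepted and L(D) = ∅.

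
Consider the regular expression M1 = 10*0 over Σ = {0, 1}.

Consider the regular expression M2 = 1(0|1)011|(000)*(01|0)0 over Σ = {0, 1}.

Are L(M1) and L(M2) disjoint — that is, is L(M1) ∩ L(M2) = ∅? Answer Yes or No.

Converting the expression M1 to a DFA (subset construction, then merging equivalent states) gives the minimal DFA with states {r0, r1, r2, r3}, start state r0, accepting states {r3} and transitions r0: 0→r1, 1→r2; r1: 0→r1, 1→r1; r2: 0→r3, 1→r1; r3: 0→r3, 1→r1.
Converting the expression M2 to a DFA (subset construction, then merging equivalent states) gives the minimal DFA with states {t0, t1, t2, t3, t4, t5, t6, t7, t8, t9, t10}, start state t0, accepting states {t3, t8} and transitions t0: 0→t1, 1→t2; t1: 0→t3, 1→t4; t2: 0→t5, 1→t5; t3: 0→t6, 1→t7; t4: 0→t8, 1→t7; t5: 0→t9, 1→t7; t6: 0→t1, 1→t7; t7: 0→t7, 1→t7; t8: 0→t7, 1→t7; t9: 0→t7, 1→t10; t10: 0→t7, 1→t8.
Exploring the product automaton M1 × M2 from the start pair (r0, t0), following both machines on each input symbol, reaches 14 state pairs: (r0, t0), (r1, t1), (r2, t2), (r1, t3), (r1, t4), (r3, t5), (r1, t5), (r1, t6), (r1, t7), (r1, t8), (r3, t9), (r1, t9), (r3, t7), (r1, t10).
M1 accepts in {r3} and M2 accepts in {t3, t8}; no reachable pair has both components accepting, so no string drives both machines to acceptance simultaneously and L(M1) ∩ L(M2) = ∅.
So no string is accepted by both, and the intersection is empty.

Yes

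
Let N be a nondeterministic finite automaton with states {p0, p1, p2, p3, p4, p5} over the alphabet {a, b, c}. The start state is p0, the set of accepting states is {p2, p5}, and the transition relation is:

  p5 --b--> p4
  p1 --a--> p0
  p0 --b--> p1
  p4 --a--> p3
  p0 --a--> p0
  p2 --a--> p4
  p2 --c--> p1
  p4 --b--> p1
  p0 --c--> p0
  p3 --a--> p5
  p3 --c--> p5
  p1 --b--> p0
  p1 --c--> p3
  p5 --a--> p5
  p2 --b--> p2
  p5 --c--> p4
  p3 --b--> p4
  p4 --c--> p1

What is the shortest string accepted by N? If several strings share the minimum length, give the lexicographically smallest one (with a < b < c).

A breadth-first search from p0 reaches an accepting state first via the path p0 → p1 → p3 → p5 on input bca.
No string of length < 3 is accepted (BFS exhausts all shorter strings without reaching an accepting state), and bca is the lexicographically least accepting string of length 3.

bca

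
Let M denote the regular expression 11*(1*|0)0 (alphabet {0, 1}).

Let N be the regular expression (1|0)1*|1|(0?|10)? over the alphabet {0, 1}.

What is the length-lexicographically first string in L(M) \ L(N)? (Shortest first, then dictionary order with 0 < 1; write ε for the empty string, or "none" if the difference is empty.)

The string 100 is accepted by M but not by N.
No shorter string lies in the difference, and 100 is the lexicographically first length-3 string in L(M) \ L(N).

100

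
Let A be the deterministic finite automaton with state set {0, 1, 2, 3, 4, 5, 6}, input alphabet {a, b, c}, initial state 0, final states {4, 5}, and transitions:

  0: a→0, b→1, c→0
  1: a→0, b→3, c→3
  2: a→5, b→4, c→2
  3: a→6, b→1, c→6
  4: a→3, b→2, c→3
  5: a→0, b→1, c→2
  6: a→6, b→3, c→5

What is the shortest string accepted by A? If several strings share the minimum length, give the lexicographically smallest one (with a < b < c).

A breadth-first search from 0 reaches an accepting state first via the path 0 → 1 → 3 → 6 → 5 on input bbac.
No string of length < 4 is accepted (BFS exhausts all shorter strings without reaching an accepting state), and bbac is the lexicographically least accepting string of length 4.

bbac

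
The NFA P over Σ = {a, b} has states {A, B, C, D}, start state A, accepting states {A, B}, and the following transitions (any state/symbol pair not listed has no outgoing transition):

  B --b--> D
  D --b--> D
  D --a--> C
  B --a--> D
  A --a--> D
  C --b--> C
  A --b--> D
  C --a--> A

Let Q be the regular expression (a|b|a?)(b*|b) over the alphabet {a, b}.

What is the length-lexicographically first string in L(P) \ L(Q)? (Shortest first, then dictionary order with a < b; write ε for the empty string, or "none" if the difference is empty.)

The string aaa is accepted by P but not by Q.
No shorter string lies in the difference, and aaa is the lexicographically first length-3 string in L(P) \ L(Q).

aaa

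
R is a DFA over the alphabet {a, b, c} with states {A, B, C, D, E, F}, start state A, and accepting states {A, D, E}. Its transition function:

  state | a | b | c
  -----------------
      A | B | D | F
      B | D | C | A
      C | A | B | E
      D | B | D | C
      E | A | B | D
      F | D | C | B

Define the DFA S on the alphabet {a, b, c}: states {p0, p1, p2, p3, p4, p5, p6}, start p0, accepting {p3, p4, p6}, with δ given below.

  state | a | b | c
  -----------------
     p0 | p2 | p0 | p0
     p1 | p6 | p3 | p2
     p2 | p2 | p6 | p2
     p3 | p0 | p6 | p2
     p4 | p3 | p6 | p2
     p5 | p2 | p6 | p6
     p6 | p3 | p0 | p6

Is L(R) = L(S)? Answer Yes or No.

The empty string ε is accepted by R but rejected by S.
So L(R) ≠ L(S).

No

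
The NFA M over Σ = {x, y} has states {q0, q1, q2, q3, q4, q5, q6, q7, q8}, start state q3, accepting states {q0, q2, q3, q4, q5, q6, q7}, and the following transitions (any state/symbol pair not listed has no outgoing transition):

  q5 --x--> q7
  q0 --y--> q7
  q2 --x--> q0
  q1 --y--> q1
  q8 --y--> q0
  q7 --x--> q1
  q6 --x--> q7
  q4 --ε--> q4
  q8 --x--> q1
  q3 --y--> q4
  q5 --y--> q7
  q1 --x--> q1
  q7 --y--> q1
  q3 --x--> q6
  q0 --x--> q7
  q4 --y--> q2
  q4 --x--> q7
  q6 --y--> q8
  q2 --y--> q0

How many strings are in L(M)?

15

The useful subgraph on states {q0, q2, q3, q4, q6, q7, q8} is acyclic, so L(M) is finite; the longest accepting path visits 5 useful states, giving maximum string length 4.
Counting accepting paths from q3 by length: 1 of length 0, 2 of length 1, 3 of length 2, 3 of length 3, 6 of length 4. Total 15.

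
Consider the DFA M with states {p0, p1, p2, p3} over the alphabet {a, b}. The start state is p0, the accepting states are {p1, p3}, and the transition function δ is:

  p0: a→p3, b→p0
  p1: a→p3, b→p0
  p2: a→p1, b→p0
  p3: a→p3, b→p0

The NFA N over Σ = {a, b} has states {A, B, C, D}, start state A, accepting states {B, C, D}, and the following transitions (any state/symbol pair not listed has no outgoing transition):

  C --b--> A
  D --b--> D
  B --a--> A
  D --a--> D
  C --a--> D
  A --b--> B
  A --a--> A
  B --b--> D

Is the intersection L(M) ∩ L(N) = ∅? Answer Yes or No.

The string bba is accepted by both M and N.
Hence L(M) ∩ L(N) ≠ ∅.

No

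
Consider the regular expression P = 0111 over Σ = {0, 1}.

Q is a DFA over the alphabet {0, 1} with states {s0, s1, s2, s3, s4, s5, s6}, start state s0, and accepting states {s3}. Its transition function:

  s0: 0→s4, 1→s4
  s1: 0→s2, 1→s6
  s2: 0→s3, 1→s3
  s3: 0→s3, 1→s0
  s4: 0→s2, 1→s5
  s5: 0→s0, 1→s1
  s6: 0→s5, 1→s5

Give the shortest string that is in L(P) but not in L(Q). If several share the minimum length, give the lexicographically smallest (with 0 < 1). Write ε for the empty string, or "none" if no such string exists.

0111

The string 0111 is accepted by P but not by Q.
No shorter string lies in the difference, and 0111 is the lexicographically first length-4 string in L(P) \ L(Q).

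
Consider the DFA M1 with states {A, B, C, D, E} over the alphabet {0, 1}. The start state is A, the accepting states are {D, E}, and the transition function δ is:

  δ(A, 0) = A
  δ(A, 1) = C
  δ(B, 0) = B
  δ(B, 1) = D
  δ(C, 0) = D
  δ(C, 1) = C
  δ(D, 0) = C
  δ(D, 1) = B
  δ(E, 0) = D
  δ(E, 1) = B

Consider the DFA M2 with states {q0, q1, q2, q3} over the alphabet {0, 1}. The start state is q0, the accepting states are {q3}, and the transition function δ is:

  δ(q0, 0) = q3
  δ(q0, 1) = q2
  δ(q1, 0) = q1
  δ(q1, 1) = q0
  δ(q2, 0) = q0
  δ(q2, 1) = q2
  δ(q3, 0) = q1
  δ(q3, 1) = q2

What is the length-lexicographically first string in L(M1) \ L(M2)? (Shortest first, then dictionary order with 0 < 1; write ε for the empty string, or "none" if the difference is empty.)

10

The string 10 is accepted by M1 but not by M2.
No shorter string lies in the difference, and 10 is the lexicographically first length-2 string in L(M1) \ L(M2).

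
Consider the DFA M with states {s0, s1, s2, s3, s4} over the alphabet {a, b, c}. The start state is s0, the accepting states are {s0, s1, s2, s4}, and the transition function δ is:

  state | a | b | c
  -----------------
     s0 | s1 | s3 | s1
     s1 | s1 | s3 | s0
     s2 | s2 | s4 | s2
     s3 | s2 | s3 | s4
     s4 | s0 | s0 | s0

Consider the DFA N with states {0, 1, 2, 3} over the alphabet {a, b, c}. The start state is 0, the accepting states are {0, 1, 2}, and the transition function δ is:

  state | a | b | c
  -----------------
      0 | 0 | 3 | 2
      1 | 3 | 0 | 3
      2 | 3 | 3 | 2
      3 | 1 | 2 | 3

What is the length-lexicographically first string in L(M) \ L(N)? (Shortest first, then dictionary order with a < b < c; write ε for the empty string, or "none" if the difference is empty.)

The string bc is accepted by M but not by N.
No shorter string lies in the difference, and bc is the lexicographically first length-2 string in L(M) \ L(N).

bc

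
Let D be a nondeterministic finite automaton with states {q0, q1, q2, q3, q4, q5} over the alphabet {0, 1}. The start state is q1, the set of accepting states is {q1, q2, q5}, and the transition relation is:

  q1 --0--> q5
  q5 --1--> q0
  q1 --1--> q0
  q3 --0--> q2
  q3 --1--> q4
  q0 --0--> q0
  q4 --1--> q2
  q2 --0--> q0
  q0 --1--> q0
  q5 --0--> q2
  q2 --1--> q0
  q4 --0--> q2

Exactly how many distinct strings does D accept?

The useful subgraph on states {q1, q2, q5} is acyclic, so L(D) is finite; the longest accepting path visits 3 useful states, giving maximum string length 2.
Counting accepting paths from q1 by length: 1 of length 0, 1 of length 1, 1 of length 2. Total 3.

3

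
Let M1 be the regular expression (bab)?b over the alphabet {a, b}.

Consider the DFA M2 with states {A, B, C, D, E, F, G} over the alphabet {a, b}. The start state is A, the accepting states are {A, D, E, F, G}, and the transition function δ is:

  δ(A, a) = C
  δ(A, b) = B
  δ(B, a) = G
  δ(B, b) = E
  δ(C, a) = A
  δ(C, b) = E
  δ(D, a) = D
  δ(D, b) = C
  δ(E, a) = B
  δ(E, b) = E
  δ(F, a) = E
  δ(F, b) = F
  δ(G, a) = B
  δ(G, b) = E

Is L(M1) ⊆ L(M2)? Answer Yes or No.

No

The string b is in L(M1) but not in L(M2).
So L(M1) ⊄ L(M2).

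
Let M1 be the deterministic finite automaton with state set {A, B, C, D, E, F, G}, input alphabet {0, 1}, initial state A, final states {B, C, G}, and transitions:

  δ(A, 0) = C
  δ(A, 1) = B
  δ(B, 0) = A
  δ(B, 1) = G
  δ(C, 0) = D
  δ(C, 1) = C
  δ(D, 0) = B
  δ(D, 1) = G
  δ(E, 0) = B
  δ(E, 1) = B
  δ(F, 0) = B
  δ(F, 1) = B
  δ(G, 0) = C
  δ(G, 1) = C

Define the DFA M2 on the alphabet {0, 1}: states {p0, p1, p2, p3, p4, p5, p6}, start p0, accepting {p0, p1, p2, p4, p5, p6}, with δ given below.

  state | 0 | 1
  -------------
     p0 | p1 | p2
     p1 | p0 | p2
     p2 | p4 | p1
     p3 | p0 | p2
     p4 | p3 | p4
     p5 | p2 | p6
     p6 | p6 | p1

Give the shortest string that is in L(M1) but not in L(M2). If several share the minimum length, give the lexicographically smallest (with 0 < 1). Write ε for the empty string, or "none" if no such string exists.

The string 100 is accepted by M1 but not by M2.
No shorter string lies in the difference, and 100 is the lexicographically first length-3 string in L(M1) \ L(M2).

100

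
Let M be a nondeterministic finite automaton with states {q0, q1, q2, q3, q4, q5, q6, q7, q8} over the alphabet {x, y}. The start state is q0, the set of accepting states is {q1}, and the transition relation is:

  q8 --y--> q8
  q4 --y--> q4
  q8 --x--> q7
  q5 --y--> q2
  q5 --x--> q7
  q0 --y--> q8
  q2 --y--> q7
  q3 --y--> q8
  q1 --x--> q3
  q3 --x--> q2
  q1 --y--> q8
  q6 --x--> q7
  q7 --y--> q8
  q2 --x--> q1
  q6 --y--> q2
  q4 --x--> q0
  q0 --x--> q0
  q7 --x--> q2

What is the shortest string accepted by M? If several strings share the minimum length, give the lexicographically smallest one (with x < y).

yxxx

A breadth-first search from q0 reaches an accepting state first via the path q0 → q8 → q7 → q2 → q1 on input yxxx.
No string of length < 4 is accepted (BFS exhausts all shorter strings without reaching an accepting state), and yxxx is the lexicographically least accepting string of length 4.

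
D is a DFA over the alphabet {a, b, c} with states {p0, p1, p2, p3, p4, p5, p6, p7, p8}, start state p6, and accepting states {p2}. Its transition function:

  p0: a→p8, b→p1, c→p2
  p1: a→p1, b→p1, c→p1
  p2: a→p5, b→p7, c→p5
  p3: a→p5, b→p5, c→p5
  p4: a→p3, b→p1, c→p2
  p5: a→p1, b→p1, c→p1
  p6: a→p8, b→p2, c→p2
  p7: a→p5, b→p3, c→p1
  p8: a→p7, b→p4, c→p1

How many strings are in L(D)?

The useful subgraph on states {p2, p4, p6, p8} is acyclic, so L(D) is finite; the longest accepting path visits 4 useful states, giving maximum string length 3.
Counting accepting paths from p6 by length: 2 of length 1, 1 of length 3. Total 3.

3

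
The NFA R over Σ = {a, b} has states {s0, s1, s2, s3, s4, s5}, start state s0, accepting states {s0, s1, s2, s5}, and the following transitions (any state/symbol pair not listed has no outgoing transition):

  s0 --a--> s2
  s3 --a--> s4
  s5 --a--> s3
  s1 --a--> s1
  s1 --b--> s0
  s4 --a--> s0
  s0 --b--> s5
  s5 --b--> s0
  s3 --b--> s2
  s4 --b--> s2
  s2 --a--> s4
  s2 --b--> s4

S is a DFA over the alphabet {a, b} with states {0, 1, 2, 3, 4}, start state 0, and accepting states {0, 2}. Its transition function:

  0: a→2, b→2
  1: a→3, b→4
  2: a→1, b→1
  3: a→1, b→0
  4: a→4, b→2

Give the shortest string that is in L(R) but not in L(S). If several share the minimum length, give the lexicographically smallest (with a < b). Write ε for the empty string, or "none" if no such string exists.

bb

The string bb is accepted by R but not by S.
No shorter string lies in the difference, and bb is the lexicographically first length-2 string in L(R) \ L(S).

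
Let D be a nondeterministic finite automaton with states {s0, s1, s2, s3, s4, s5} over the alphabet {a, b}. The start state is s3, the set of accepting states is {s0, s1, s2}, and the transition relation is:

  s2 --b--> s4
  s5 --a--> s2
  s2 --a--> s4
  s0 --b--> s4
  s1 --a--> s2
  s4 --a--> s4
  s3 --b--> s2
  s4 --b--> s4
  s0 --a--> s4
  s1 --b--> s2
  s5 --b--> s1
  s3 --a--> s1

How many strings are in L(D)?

The useful subgraph on states {s1, s2, s3} is acyclic, so L(D) is finite; the longest accepting path visits 3 useful states, giving maximum string length 2.
Counting accepting paths from s3 by length: 2 of length 1, 2 of length 2. Total 4.

4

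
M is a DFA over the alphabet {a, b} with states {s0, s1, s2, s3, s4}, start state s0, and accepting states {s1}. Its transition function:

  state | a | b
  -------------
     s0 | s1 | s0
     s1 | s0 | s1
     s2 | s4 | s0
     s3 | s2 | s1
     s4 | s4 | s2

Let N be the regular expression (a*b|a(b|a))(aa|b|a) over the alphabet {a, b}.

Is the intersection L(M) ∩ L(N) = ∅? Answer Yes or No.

No

The string ba is accepted by both M and N.
Hence L(M) ∩ L(N) ≠ ∅.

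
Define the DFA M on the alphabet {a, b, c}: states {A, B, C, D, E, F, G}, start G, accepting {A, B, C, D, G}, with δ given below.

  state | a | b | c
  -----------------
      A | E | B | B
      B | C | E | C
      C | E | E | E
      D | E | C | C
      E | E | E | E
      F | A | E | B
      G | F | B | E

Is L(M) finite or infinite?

finite

The useful states (reachable from G and able to reach an accepting state) are {A, B, C, F, G}.
Restricted to these states the transition graph has no cycle, so every accepting path has bounded length and L is finite.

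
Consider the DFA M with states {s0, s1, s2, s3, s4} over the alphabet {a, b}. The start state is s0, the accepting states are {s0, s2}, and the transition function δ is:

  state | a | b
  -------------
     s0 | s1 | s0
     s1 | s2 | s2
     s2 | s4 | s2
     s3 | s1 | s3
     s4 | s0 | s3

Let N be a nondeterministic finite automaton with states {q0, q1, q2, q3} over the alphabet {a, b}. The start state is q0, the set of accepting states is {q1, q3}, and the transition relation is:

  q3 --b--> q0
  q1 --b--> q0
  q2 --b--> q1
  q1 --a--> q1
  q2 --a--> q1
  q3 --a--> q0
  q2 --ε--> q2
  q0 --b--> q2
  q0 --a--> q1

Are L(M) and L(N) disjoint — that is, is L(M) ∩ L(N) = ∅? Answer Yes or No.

No

The string aa is accepted by both M and N.
Hence L(M) ∩ L(N) ≠ ∅.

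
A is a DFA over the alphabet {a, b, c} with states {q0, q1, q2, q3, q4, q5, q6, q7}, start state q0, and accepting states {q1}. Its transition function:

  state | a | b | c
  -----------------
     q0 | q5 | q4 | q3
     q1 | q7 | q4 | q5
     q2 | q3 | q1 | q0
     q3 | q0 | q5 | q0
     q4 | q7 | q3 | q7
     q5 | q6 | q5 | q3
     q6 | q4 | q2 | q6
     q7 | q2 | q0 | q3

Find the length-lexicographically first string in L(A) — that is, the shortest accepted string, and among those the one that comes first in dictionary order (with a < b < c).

aabb

A breadth-first search from q0 reaches an accepting state first via the path q0 → q5 → q6 → q2 → q1 on input aabb.
No string of length < 4 is accepted (BFS exhausts all shorter strings without reaching an accepting state), and aabb is the lexicographically least accepting string of length 4.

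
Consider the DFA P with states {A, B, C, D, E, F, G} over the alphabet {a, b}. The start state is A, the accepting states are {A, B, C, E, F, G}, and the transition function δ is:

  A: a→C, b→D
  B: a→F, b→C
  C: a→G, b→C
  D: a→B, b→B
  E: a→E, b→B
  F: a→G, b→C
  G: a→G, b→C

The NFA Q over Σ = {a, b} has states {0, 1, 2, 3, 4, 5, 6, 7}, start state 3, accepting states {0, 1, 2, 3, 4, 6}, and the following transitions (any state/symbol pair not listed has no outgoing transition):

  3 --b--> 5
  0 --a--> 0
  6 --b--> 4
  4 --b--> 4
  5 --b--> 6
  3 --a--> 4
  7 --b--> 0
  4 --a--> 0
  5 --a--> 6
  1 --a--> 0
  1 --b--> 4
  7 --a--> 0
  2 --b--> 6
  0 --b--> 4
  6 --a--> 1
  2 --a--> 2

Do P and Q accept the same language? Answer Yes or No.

Exploring the product automaton P × Q from the start pair (A, 3), following both machines on each input symbol, reaches 6 state pairs: (A, 3), (C, 4), (D, 5), (G, 0), (B, 6), (F, 1).
P accepts in {A, B, C, E, F, G} and Q accepts in {0, 1, 2, 3, 4, 6}. In every reachable pair the two components are either both accepting — (A, 3), (C, 4), (G, 0), (B, 6), (F, 1) — or both non-accepting, so no string is accepted by exactly one of the machines: L(P) \ L(Q) and L(Q) \ L(P) are both empty.
Hence every string is accepted by P iff it is accepted by Q, and the two languages coincide.

Yes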